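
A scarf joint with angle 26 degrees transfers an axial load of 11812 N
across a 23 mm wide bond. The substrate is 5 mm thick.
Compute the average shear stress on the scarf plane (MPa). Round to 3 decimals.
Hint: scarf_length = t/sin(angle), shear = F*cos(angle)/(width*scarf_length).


scarf_length = 5 / sin(26 deg) = 11.4059 mm
cos(26 deg) = 0.898794
shear stress = 11812 * 0.898794 / (23 * 11.4059)
= 40.469 MPa

40.469


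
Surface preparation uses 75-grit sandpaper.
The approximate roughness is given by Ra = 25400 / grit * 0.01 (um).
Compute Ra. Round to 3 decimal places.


Ra = 25400 / 75 * 0.01
= 254 / 75
= 3.387 um

3.387


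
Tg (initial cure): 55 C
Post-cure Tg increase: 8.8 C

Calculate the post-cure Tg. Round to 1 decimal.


Post-cure Tg = 55 + 8.8 = 63.8 C

63.8


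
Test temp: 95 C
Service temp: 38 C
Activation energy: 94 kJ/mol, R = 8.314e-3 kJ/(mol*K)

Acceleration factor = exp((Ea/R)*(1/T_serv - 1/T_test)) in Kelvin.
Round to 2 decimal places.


AF = exp((94/0.008314)*(1/311.15 - 1/368.15))
= 277.54

277.54


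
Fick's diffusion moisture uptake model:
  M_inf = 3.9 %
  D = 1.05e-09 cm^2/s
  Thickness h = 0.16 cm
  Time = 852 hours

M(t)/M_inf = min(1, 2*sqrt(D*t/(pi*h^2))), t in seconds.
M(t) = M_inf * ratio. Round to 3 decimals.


t_sec = 852 * 3600 = 3067200
ratio = 2*sqrt(1.05e-09*3067200/(pi*0.16^2))
= min(1, 0.400222)
= 0.400222
M(t) = 3.9 * 0.400222 = 1.561 %

1.561


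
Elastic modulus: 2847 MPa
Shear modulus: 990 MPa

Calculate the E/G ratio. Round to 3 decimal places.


E / G = 2847 / 990 = 2.876

2.876


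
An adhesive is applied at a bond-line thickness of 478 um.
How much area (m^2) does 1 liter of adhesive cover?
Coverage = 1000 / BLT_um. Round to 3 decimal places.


Coverage = 1000 / 478 = 2.092 m^2

2.092


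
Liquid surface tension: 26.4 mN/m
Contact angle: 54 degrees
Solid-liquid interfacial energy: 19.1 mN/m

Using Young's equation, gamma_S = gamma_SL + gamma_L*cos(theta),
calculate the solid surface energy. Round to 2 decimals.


gamma_S = 19.1 + 26.4 * cos(54)
= 34.62 mN/m

34.62


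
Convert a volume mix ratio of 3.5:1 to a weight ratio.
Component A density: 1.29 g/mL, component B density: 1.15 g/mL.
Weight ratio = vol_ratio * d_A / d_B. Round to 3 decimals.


= 3.5 * 1.29 / 1.15 = 3.926

3.926


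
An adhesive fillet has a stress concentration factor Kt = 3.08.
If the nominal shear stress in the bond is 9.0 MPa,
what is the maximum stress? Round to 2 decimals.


Max stress = 9.0 * 3.08 = 27.72 MPa

27.72


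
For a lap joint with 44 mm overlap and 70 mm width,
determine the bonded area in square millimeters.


Area = 44 * 70 = 3080 mm^2

3080


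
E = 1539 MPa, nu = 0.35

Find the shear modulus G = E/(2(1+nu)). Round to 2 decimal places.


G = 1539 / (2 * 1.35)
= 570.00 MPa

570.00


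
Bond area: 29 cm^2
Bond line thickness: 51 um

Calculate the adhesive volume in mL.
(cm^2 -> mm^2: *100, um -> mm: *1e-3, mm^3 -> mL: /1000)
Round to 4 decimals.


V = 29*100 * 51*1e-3 / 1000
= 0.1479 mL

0.1479


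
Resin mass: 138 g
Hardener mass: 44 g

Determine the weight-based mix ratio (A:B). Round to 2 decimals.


Ratio = 138 / 44 = 3.14

3.14


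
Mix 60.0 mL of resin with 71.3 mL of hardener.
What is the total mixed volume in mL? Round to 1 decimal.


Total = 60.0 + 71.3 = 131.3 mL

131.3


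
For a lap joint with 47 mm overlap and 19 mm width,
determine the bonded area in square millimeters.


Area = 47 * 19 = 893 mm^2

893


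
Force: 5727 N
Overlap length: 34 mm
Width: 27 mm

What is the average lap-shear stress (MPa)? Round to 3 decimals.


Average shear stress = F / (overlap * width)
= 5727 / (34 * 27)
= 6.239 MPa

6.239


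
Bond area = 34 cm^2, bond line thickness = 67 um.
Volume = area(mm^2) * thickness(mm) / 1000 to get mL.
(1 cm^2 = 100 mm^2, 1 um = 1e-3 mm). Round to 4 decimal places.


area_mm2 = 34 * 100 = 3400
blt_mm = 67 * 1e-3 = 0.067
vol_mm3 = 3400 * 0.067 = 227.8
vol_mL = 227.8 / 1000 = 0.2278 mL

0.2278


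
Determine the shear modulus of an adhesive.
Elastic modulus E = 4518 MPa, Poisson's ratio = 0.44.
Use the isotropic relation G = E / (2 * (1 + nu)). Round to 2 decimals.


G = 4518 / (2*(1+0.44)) = 4518 / 2.88
= 1568.75 MPa

1568.75


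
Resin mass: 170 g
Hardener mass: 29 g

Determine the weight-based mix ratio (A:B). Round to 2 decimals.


Ratio = 170 / 29 = 5.86

5.86


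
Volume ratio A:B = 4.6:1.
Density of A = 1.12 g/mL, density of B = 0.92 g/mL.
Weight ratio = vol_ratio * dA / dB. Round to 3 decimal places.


Wt ratio = 4.6 * 1.12 / 0.92
= 5.600

5.600


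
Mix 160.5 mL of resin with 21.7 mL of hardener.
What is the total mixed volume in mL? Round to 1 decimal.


Total = 160.5 + 21.7 = 182.2 mL

182.2


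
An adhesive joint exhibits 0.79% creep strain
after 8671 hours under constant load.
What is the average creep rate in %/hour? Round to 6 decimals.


Creep rate = strain / time
= 0.79 / 8671
= 0.000091 %/h

0.000091


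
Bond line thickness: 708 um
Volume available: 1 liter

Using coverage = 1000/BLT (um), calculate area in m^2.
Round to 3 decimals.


1 L = 1e6 mm^3, thickness = 708 um = 0.708 mm
Area = 1e6 / 0.708 mm^2 = (1e6 / 0.708) / 1e6 m^2 = 1000 / 708 m^2
= 1.412 m^2

1.412


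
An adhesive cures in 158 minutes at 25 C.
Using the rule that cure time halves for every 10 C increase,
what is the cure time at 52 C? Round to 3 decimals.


Factor = 2^((52 - 25) / 10) = 6.4980
Cure time = 158 / 6.4980
= 24.315 minutes

24.315


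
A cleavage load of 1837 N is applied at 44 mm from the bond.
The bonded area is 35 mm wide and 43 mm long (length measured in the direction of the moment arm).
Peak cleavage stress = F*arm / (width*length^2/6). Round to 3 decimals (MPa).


Moment = 1837 * 44 = 80828 N*mm
Section modulus = 35 * 1849 / 6 = 64715 / 6 mm^3
Stress = 80828 / (64715 / 6) = 484968 / 64715
= 7.494 MPa

7.494


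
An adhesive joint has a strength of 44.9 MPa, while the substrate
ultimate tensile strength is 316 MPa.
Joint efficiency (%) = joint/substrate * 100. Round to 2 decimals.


Efficiency = 44.9 / 316 * 100
= 14.21%

14.21


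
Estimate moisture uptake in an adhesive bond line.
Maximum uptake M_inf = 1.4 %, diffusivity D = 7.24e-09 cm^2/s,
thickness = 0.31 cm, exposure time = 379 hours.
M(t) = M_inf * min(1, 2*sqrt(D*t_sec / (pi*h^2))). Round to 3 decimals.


Convert time: 379 h = 1364400 s
ratio = min(1, 2*sqrt(7.24e-09*1364400/(pi*0.31^2)))
= 0.361771
M(t) = 1.4 * 0.361771 = 0.506%

0.506


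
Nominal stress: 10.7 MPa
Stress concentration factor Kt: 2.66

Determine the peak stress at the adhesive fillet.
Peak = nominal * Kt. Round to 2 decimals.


Peak stress = 10.7 * 2.66
= 28.46 MPa

28.46


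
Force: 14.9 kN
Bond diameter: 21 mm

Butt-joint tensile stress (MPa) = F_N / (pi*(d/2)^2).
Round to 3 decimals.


F_N = 14.9 * 1000 = 14900.0 N
A = pi*(10.5)^2 = 346.3606 mm^2
stress = 14900.0 / 346.3606 = 43.019 MPa

43.019


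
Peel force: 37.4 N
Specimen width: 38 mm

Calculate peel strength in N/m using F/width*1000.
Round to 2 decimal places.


Peel strength = 37.4 / 38 * 1000 = 984.21 N/m

984.21


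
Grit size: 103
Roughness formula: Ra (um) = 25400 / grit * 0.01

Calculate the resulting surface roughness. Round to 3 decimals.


Ra = 25400 / 103 * 0.01
= 2.466 um

2.466


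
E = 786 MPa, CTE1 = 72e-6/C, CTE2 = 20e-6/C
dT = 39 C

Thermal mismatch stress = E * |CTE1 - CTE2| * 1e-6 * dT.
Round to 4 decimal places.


= 786 * 52e-6 * 39
= 1.5940 MPa

1.5940


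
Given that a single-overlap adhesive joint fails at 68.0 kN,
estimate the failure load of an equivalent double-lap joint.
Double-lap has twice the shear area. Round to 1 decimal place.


Double-lap factor = 2
Expected load = 68.0 * 2 = 136.0 kN

136.0


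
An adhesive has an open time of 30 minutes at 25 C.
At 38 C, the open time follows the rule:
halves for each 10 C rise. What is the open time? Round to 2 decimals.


Factor = 2^((38-25)/10) = 2.4623
Open time = 30 / 2.4623 = 12.18 min

12.18


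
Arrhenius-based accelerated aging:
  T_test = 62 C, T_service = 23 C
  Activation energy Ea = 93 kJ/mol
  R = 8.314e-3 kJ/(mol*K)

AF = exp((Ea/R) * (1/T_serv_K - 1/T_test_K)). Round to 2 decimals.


T_test_K = 335.15, T_serv_K = 296.15
AF = exp((93/8.314e-3) * (1/296.15 - 1/335.15))
= 81.07

81.07


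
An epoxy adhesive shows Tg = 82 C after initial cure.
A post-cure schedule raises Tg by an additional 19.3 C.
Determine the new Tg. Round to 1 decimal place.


New Tg = 82 + 19.3
= 101.3 C

101.3


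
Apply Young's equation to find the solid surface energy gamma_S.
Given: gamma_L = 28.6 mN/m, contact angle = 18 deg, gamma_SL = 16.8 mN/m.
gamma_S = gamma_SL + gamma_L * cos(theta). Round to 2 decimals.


theta_rad = 18 * pi/180 = 0.314159
gamma_S = 16.8 + 28.6 * cos(0.314159)
= 44.00 mN/m

44.00


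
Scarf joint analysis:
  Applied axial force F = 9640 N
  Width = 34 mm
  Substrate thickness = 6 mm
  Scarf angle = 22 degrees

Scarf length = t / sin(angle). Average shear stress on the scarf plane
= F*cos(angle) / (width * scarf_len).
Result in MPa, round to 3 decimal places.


Scarf length = 6 / sin(22 deg) = 16.0168 mm
cos(22 deg) = 0.927184
Shear = 9640 * 0.927184 / (34 * 16.0168)
= 16.413 MPa

16.413


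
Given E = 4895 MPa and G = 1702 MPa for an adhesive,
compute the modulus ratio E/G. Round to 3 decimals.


E/G ratio = 4895 / 1702 = 2.876

2.876


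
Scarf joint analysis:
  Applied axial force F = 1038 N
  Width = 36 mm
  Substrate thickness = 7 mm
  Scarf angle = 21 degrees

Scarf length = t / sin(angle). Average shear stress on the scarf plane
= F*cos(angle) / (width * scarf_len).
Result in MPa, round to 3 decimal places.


Scarf length = 7 / sin(21 deg) = 19.5330 mm
cos(21 deg) = 0.933580
Shear = 1038 * 0.933580 / (36 * 19.5330)
= 1.378 MPa

1.378


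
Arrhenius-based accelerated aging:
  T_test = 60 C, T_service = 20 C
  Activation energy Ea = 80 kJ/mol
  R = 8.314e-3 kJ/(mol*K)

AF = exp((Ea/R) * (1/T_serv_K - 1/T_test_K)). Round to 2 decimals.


T_test_K = 333.15, T_serv_K = 293.15
AF = exp((80/8.314e-3) * (1/293.15 - 1/333.15))
= 51.47

51.47


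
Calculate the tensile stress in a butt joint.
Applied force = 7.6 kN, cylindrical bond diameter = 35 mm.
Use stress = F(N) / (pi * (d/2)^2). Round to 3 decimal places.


A = pi * 17.5^2 = 962.1128 mm^2
sigma = 7600.0 / 962.1128 = 7.899 MPa

7.899


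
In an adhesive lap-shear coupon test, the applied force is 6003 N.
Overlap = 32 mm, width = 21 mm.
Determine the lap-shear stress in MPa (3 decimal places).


stress = F / (overlap * width)
= 6003 / (32 * 21)
= 8.933 MPa

8.933


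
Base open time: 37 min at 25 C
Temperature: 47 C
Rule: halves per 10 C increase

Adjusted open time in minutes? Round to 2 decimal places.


Acceleration = 2^((47-25)/10) = 4.5948
Open time = 37 / 4.5948 = 8.05 min

8.05


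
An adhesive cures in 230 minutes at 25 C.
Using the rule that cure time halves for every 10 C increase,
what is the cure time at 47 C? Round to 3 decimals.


Factor = 2^((47 - 25) / 10) = 4.5948
Cure time = 230 / 4.5948
= 50.057 minutes

50.057


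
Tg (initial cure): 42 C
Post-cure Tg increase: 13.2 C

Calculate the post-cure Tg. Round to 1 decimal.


Post-cure Tg = 42 + 13.2 = 55.2 C

55.2


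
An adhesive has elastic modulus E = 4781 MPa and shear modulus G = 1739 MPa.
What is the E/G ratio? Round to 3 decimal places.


E/G = 4781 / 1739 = 2.749

2.749


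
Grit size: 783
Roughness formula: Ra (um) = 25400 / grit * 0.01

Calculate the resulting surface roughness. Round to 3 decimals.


Ra = 25400 / 783 * 0.01
= 0.324 um

0.324


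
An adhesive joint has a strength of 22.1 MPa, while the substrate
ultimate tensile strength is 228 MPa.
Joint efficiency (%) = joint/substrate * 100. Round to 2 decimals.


Efficiency = 22.1 / 228 * 100
= 9.69%

9.69


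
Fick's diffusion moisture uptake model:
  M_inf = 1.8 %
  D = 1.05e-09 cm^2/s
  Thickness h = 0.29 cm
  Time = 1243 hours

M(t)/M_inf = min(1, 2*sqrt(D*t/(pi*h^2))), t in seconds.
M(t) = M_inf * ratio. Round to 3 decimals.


t_sec = 1243 * 3600 = 4474800
ratio = 2*sqrt(1.05e-09*4474800/(pi*0.29^2))
= min(1, 0.266710)
= 0.266710
M(t) = 1.8 * 0.266710 = 0.480 %

0.480


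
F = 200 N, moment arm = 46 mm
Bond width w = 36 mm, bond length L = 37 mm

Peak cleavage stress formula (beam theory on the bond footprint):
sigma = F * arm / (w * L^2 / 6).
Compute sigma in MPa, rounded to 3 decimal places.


sigma = (200 * 46) / (36 * 1369 / 6)
= 9200 * 6 / 49284
= 55200 / 49284
= 1.120 MPa

1.120


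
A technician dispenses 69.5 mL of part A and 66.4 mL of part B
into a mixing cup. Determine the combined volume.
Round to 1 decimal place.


Combined volume = 69.5 + 66.4
= 135.9 mL

135.9


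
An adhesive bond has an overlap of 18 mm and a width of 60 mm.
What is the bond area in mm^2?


Bond area = overlap * width
= 18 * 60
= 1080 mm^2

1080


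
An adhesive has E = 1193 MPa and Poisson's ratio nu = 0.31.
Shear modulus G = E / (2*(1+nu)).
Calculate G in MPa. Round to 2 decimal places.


G = 1193 / (2*(1+0.31))
= 1193 / 2.62
= 455.34 MPa

455.34


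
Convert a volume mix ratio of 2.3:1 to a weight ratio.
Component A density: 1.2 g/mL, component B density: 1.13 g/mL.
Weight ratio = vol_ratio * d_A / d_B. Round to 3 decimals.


= 2.3 * 1.2 / 1.13 = 2.442

2.442


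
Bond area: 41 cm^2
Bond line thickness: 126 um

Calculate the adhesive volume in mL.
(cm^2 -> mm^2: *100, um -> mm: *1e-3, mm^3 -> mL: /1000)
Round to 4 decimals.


V = 41*100 * 126*1e-3 / 1000
= 0.5166 mL

0.5166


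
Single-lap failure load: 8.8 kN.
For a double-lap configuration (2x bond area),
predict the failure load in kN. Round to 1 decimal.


Failure load = 8.8 * 2 = 17.6 kN

17.6


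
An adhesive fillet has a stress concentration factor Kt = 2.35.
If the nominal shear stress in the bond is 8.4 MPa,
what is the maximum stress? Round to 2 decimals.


Max stress = 8.4 * 2.35 = 19.74 MPa

19.74


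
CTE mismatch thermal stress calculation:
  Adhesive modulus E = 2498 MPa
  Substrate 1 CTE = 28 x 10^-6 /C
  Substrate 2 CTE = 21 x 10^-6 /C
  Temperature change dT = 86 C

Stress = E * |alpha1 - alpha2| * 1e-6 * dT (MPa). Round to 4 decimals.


delta_alpha = |28 - 21| = 7 x 10^-6/C
Stress = 2498 * 7e-6 * 86
= 1.5038 MPa

1.5038


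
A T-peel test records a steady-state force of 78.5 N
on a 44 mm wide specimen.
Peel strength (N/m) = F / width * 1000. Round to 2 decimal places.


Peel strength = 78.5 / 44 * 1000
= 1784.09 N/m

1784.09


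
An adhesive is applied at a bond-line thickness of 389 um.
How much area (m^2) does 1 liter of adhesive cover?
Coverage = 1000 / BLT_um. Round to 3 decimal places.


Coverage = 1000 / 389 = 2.571 m^2

2.571


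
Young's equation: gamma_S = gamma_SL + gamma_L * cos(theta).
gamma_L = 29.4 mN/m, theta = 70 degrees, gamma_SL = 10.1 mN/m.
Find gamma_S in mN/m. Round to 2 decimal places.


cos(70 deg) = 0.342020
gamma_S = 10.1 + 29.4 * 0.342020
= 20.16 mN/m

20.16


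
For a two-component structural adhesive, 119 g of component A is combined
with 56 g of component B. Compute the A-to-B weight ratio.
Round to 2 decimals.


Weight ratio A:B = 119 / 56
= 2.13

2.13


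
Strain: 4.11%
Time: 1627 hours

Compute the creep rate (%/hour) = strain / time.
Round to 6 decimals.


Creep rate = 4.11 / 1627
= 0.002526 %/h

0.002526


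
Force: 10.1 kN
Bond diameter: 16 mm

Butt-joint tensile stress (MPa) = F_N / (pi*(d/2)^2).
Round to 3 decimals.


F_N = 10.1 * 1000 = 10100.0 N
A = pi*(8.0)^2 = 201.0619 mm^2
stress = 10100.0 / 201.0619 = 50.233 MPa

50.233


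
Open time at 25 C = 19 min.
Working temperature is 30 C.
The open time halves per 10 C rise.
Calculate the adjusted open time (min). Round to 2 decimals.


factor = 2^((30 - 25) / 10) = 1.4142
ot = 19 / 1.4142 = 13.44 min

13.44


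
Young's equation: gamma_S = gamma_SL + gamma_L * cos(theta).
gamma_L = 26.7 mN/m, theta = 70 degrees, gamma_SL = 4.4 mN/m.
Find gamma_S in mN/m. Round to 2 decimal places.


cos(70 deg) = 0.342020
gamma_S = 4.4 + 26.7 * 0.342020
= 13.53 mN/m

13.53


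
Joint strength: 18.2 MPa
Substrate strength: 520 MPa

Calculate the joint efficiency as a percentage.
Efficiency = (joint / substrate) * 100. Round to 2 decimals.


Efficiency = (18.2 / 520) * 100 = 3.50%

3.50


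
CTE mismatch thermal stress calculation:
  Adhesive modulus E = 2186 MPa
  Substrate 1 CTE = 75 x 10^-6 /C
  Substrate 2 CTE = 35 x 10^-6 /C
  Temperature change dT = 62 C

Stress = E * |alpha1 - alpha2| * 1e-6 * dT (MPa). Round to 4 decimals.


delta_alpha = |75 - 35| = 40 x 10^-6/C
Stress = 2186 * 40e-6 * 62
= 5.4213 MPa

5.4213


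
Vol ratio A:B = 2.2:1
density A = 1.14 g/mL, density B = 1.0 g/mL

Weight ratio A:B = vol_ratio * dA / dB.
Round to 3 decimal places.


Weight ratio = 2.2 * 1.14 / 1.0
= 2.508

2.508


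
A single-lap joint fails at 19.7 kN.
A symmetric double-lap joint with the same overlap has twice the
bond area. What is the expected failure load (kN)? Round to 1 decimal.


Double-lap load = 2 * 19.7 = 39.4 kN

39.4


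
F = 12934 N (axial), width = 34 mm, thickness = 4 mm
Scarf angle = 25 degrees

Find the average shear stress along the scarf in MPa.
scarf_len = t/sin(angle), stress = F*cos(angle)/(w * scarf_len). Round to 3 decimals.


scarf_len = 4/sin(25 deg) = 9.4648
cos(25 deg) = 0.906308
stress = 12934*0.906308/(34*9.4648) = 36.427 MPa

36.427


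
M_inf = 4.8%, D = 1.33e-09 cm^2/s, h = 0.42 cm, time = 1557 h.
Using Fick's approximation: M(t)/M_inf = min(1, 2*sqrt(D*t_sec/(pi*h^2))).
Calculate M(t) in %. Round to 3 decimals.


t = 5605200 s
ratio = min(1, 2*sqrt(1.33e-09*5605200/(pi*0.1764)))
= 0.231968
M(t) = 4.8 * 0.231968 = 1.113%

1.113


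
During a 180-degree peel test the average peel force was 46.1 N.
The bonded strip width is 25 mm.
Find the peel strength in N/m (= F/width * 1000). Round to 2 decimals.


Peel strength = F/width * 1000
= 46.1 / 25 * 1000
= 1844.00 N/m

1844.00


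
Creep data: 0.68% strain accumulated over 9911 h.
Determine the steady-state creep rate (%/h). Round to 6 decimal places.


Rate = 0.68 / 9911 = 0.000069 %/h

0.000069


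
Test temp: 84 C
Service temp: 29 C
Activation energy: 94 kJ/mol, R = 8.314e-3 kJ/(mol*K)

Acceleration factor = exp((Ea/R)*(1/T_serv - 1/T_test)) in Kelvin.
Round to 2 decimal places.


AF = exp((94/0.008314)*(1/302.15 - 1/357.15))
= 318.13

318.13


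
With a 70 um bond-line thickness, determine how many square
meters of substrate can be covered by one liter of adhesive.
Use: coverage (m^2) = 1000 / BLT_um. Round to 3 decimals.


Coverage = 1000 / 70 = 14.286 m^2

14.286


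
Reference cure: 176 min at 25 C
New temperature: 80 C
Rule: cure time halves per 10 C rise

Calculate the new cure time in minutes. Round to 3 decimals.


factor = 2^((80-25)/10) = 45.2548
t_new = 176 / 45.2548 = 3.889 min

3.889


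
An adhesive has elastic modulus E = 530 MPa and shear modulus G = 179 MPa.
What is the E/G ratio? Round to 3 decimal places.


E/G = 530 / 179 = 2.961

2.961


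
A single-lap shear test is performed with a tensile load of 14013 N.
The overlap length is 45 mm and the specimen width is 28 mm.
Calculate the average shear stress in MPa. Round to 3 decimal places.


Shear stress = F / (overlap * width)
= 14013 / (45 * 28)
= 14013 / 1260
= 11.121 MPa

11.121


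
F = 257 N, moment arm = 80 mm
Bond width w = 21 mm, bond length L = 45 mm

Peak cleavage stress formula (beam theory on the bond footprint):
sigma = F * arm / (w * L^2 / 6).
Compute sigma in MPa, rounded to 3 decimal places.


sigma = (257 * 80) / (21 * 2025 / 6)
= 20560 * 6 / 42525
= 123360 / 42525
= 2.901 MPa

2.901


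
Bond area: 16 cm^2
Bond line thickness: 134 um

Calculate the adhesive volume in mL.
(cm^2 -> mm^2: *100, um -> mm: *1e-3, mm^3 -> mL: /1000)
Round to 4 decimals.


V = 16*100 * 134*1e-3 / 1000
= 0.2144 mL

0.2144


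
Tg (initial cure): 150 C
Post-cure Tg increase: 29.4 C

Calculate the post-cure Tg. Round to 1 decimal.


Post-cure Tg = 150 + 29.4 = 179.4 C

179.4


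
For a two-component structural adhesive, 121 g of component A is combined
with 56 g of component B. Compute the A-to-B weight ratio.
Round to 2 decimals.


Weight ratio A:B = 121 / 56
= 2.16

2.16


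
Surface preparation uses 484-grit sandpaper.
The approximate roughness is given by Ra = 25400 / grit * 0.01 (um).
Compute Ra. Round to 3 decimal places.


Ra = 25400 / 484 * 0.01
= 254 / 484
= 0.525 um

0.525


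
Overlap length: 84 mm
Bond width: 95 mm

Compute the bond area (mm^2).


Bond area = 84 * 95 = 7980 mm^2

7980


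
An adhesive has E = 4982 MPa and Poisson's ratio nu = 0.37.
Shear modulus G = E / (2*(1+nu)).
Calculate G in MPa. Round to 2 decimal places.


G = 4982 / (2*(1+0.37))
= 4982 / 2.74
= 1818.25 MPa

1818.25


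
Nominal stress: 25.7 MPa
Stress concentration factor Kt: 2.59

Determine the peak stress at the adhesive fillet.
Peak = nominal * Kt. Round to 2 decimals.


Peak stress = 25.7 * 2.59
= 66.56 MPa

66.56


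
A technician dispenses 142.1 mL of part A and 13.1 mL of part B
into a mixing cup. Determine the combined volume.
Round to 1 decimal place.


Combined volume = 142.1 + 13.1
= 155.2 mL

155.2


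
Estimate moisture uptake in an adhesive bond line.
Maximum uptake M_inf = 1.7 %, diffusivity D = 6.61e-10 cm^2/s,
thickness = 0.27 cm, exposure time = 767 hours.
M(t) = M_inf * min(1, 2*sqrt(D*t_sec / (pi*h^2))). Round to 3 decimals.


Convert time: 767 h = 2761200 s
ratio = min(1, 2*sqrt(6.61e-10*2761200/(pi*0.27^2)))
= 0.178542
M(t) = 1.7 * 0.178542 = 0.304%

0.304


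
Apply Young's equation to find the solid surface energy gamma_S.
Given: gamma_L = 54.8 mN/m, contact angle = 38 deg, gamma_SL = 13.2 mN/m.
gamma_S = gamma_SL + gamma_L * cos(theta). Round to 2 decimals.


theta_rad = 38 * pi/180 = 0.663225
gamma_S = 13.2 + 54.8 * cos(0.663225)
= 56.38 mN/m

56.38


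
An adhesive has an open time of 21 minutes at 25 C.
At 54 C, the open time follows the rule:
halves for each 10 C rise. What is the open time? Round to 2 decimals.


Factor = 2^((54-25)/10) = 7.4643
Open time = 21 / 7.4643 = 2.81 min

2.81


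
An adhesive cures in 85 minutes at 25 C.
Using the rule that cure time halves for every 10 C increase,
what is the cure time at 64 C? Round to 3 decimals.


Factor = 2^((64 - 25) / 10) = 14.9285
Cure time = 85 / 14.9285
= 5.694 minutes

5.694


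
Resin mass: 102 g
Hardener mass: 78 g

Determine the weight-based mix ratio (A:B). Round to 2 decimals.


Ratio = 102 / 78 = 1.31

1.31


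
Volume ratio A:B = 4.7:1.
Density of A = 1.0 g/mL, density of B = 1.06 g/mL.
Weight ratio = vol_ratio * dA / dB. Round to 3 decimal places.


Wt ratio = 4.7 * 1.0 / 1.06
= 4.434

4.434


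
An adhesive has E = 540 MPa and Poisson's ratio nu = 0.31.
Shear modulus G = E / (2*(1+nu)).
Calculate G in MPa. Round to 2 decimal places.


G = 540 / (2*(1+0.31))
= 540 / 2.62
= 206.11 MPa

206.11


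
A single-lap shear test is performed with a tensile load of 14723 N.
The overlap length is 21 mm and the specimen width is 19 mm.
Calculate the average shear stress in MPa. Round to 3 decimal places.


Shear stress = F / (overlap * width)
= 14723 / (21 * 19)
= 14723 / 399
= 36.900 MPa

36.900


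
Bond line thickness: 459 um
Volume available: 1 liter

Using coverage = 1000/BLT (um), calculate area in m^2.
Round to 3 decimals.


1 L = 1e6 mm^3, thickness = 459 um = 0.459 mm
Area = 1e6 / 0.459 mm^2 = (1e6 / 0.459) / 1e6 m^2 = 1000 / 459 m^2
= 2.179 m^2

2.179


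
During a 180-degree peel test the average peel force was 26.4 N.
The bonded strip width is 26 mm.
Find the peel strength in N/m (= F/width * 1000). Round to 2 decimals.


Peel strength = F/width * 1000
= 26.4 / 26 * 1000
= 1015.38 N/m

1015.38


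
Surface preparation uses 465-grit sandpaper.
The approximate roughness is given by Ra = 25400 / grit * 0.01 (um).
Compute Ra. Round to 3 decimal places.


Ra = 25400 / 465 * 0.01
= 254 / 465
= 0.546 um

0.546


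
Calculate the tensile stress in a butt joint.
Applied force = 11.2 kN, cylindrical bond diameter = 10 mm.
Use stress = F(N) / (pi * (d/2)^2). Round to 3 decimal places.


A = pi * 5.0^2 = 78.5398 mm^2
sigma = 11200.0 / 78.5398 = 142.603 MPa

142.603


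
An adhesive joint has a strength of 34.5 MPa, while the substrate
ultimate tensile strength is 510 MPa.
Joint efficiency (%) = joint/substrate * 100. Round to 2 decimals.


Efficiency = 34.5 / 510 * 100
= 6.76%

6.76


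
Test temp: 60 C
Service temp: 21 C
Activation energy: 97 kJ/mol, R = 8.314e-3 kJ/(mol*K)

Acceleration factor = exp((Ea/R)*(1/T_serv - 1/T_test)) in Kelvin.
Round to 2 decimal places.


AF = exp((97/0.008314)*(1/294.15 - 1/333.15))
= 103.88

103.88


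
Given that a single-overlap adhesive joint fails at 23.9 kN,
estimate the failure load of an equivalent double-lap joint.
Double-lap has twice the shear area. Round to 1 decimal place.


Double-lap factor = 2
Expected load = 23.9 * 2 = 47.8 kN

47.8


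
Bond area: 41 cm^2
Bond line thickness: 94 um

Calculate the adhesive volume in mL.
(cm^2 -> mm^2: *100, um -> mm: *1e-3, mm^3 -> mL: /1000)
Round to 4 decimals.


V = 41*100 * 94*1e-3 / 1000
= 0.3854 mL

0.3854


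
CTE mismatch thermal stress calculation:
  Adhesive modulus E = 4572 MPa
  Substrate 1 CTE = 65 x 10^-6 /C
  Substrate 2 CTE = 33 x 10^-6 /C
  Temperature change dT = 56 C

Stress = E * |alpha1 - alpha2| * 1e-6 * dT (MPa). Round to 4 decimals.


delta_alpha = |65 - 33| = 32 x 10^-6/C
Stress = 4572 * 32e-6 * 56
= 8.1930 MPa

8.1930


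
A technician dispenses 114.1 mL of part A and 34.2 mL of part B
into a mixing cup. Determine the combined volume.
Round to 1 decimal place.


Combined volume = 114.1 + 34.2
= 148.3 mL

148.3


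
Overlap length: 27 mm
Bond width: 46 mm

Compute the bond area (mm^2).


Bond area = 27 * 46 = 1242 mm^2

1242


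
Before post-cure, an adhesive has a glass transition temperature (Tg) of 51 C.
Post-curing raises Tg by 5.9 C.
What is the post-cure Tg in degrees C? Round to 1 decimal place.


Tg_post = Tg_base + delta_Tg
= 51 + 5.9
= 56.9 C

56.9


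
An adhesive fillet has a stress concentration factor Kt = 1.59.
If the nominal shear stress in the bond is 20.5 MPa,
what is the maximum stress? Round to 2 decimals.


Max stress = 20.5 * 1.59 = 32.60 MPa

32.60


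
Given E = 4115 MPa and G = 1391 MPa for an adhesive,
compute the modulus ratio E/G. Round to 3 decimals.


E/G ratio = 4115 / 1391 = 2.958

2.958


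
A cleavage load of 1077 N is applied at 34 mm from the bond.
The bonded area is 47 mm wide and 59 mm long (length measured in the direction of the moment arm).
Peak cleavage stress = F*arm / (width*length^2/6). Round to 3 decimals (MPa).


Moment = 1077 * 34 = 36618 N*mm
Section modulus = 47 * 3481 / 6 = 163607 / 6 mm^3
Stress = 36618 / (163607 / 6) = 219708 / 163607
= 1.343 MPa

1.343


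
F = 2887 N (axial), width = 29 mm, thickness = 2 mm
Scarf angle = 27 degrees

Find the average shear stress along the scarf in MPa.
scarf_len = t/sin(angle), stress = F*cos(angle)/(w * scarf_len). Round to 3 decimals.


scarf_len = 2/sin(27 deg) = 4.4054
cos(27 deg) = 0.891007
stress = 2887*0.891007/(29*4.4054) = 20.135 MPa

20.135


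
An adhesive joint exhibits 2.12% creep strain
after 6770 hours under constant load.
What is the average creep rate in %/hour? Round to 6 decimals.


Creep rate = strain / time
= 2.12 / 6770
= 0.000313 %/h

0.000313


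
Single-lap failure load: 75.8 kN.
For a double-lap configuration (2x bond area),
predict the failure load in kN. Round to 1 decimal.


Failure load = 75.8 * 2 = 151.6 kN

151.6


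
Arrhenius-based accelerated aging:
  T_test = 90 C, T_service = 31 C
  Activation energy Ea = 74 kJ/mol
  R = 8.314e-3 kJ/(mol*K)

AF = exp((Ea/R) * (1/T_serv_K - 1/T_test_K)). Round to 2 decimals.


T_test_K = 363.15, T_serv_K = 304.15
AF = exp((74/8.314e-3) * (1/304.15 - 1/363.15))
= 116.10

116.10


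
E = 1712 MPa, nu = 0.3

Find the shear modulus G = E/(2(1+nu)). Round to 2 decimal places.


G = 1712 / (2 * 1.30)
= 658.46 MPa

658.46


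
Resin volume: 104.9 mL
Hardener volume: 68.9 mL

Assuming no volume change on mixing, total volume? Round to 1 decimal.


V_total = 104.9 + 68.9 = 173.8 mL

173.8


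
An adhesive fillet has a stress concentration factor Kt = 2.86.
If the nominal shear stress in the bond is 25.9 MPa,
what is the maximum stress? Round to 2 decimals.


Max stress = 25.9 * 2.86 = 74.07 MPa

74.07


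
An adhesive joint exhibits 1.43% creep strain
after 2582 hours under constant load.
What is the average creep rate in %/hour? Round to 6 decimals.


Creep rate = strain / time
= 1.43 / 2582
= 0.000554 %/h

0.000554


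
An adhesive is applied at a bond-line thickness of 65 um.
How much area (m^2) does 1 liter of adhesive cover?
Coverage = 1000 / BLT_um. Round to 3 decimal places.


Coverage = 1000 / 65 = 15.385 m^2

15.385


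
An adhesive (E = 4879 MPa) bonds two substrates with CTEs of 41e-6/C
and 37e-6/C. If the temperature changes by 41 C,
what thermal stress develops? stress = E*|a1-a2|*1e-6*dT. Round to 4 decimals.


Stress = 4879 * |41 - 37| * 1e-6 * 41
= 0.8002 MPa

0.8002


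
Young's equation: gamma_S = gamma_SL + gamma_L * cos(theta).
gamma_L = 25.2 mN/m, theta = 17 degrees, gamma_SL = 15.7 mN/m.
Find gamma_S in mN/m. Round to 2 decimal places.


cos(17 deg) = 0.956305
gamma_S = 15.7 + 25.2 * 0.956305
= 39.80 mN/m

39.80


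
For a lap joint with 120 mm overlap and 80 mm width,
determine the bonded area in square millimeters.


Area = 120 * 80 = 9600 mm^2

9600


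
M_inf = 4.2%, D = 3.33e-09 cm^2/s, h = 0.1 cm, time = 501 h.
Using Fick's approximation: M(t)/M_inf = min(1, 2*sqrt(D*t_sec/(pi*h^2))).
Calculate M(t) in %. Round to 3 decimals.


t = 1803600 s
ratio = min(1, 2*sqrt(3.33e-09*1803600/(pi*0.0100)))
= 0.874475
M(t) = 4.2 * 0.874475 = 3.673%

3.673


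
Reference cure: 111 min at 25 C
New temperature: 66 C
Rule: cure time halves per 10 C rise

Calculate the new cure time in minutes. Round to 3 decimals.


factor = 2^((66-25)/10) = 17.1484
t_new = 111 / 17.1484 = 6.473 min

6.473


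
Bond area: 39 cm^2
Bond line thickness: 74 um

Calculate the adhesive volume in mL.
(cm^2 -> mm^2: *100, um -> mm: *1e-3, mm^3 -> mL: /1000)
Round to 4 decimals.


V = 39*100 * 74*1e-3 / 1000
= 0.2886 mL

0.2886


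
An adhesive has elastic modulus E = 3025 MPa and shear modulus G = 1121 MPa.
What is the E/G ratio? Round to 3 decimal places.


E/G = 3025 / 1121 = 2.698

2.698


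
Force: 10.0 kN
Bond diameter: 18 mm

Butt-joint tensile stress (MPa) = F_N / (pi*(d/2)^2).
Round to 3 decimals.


F_N = 10.0 * 1000 = 10000.0 N
A = pi*(9.0)^2 = 254.4690 mm^2
stress = 10000.0 / 254.4690 = 39.298 MPa

39.298


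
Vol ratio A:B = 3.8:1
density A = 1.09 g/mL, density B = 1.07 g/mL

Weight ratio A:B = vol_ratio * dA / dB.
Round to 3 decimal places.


Weight ratio = 3.8 * 1.09 / 1.07
= 3.871

3.871


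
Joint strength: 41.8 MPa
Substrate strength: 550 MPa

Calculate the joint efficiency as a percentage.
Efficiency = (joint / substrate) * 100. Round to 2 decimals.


Efficiency = (41.8 / 550) * 100 = 7.60%

7.60


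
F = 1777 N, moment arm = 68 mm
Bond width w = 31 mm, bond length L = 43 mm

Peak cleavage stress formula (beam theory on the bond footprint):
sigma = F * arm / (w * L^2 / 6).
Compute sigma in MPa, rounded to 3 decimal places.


sigma = (1777 * 68) / (31 * 1849 / 6)
= 120836 * 6 / 57319
= 725016 / 57319
= 12.649 MPa

12.649


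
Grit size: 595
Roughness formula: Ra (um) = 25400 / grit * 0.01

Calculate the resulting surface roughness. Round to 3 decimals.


Ra = 25400 / 595 * 0.01
= 0.427 um

0.427


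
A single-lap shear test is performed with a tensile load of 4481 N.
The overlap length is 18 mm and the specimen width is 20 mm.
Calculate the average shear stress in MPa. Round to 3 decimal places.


Shear stress = F / (overlap * width)
= 4481 / (18 * 20)
= 4481 / 360
= 12.447 MPa

12.447


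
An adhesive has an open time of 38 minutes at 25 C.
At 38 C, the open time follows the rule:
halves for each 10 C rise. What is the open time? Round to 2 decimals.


Factor = 2^((38-25)/10) = 2.4623
Open time = 38 / 2.4623 = 15.43 min

15.43


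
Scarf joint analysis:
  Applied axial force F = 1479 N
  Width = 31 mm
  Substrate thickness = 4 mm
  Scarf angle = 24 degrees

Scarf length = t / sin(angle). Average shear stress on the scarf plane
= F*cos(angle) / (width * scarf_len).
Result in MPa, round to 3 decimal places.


Scarf length = 4 / sin(24 deg) = 9.8344 mm
cos(24 deg) = 0.913545
Shear = 1479 * 0.913545 / (31 * 9.8344)
= 4.432 MPa

4.432


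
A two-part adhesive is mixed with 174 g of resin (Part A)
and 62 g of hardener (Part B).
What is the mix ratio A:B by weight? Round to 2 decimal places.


Mix ratio = mass_A / mass_B
= 174 / 62
= 2.81

2.81


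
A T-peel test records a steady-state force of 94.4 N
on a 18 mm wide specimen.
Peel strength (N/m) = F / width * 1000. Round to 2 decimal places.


Peel strength = 94.4 / 18 * 1000
= 5244.44 N/m

5244.44


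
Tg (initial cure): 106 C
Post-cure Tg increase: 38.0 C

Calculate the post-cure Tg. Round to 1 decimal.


Post-cure Tg = 106 + 38.0 = 144.0 C

144.0


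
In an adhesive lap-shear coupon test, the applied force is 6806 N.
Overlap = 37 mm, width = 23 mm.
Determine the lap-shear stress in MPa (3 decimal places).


stress = F / (overlap * width)
= 6806 / (37 * 23)
= 7.998 MPa

7.998


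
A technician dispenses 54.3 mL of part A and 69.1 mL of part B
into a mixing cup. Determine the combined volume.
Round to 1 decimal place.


Combined volume = 54.3 + 69.1
= 123.4 mL

123.4


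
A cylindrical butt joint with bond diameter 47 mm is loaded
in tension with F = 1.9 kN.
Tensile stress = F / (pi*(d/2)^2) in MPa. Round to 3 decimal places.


Area = pi * (47/2)^2 = 1734.9445 mm^2
Stress = 1.9*1000 / 1734.9445
= 1.095 MPa

1.095


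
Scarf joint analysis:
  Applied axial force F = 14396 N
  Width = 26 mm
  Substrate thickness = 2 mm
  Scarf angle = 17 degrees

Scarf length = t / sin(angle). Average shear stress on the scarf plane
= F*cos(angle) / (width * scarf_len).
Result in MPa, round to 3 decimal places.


Scarf length = 2 / sin(17 deg) = 6.8406 mm
cos(17 deg) = 0.956305
Shear = 14396 * 0.956305 / (26 * 6.8406)
= 77.405 MPa

77.405


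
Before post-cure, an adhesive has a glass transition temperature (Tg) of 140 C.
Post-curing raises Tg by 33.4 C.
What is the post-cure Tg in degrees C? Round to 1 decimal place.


Tg_post = Tg_base + delta_Tg
= 140 + 33.4
= 173.4 C

173.4


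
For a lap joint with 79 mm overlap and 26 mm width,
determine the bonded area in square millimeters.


Area = 79 * 26 = 2054 mm^2

2054


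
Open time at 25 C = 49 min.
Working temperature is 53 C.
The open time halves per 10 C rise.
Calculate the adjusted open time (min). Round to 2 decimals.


factor = 2^((53 - 25) / 10) = 6.9644
ot = 49 / 6.9644 = 7.04 min

7.04


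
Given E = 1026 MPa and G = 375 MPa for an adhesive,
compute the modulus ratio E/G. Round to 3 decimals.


E/G ratio = 1026 / 375 = 2.736

2.736


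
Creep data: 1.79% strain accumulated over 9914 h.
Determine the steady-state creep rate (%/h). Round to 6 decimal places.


Rate = 1.79 / 9914 = 0.000181 %/h

0.000181


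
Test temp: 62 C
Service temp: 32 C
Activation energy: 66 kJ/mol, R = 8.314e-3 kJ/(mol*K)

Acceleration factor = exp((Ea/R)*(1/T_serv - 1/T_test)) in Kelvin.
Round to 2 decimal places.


AF = exp((66/0.008314)*(1/305.15 - 1/335.15))
= 10.26

10.26


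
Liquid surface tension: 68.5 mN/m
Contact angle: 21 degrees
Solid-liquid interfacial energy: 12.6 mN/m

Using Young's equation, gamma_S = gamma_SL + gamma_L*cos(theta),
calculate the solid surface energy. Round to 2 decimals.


gamma_S = 12.6 + 68.5 * cos(21)
= 76.55 mN/m

76.55


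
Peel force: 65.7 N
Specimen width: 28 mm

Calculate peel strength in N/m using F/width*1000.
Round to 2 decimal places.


Peel strength = 65.7 / 28 * 1000 = 2346.43 N/m

2346.43


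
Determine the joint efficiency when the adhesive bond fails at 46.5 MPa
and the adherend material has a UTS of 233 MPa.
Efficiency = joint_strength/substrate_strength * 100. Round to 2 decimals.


Joint efficiency = 46.5 / 233 * 100
= 19.96%

19.96


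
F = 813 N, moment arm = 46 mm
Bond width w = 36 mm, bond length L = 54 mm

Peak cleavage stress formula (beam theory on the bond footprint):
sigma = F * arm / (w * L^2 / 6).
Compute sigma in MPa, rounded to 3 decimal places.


sigma = (813 * 46) / (36 * 2916 / 6)
= 37398 * 6 / 104976
= 224388 / 104976
= 2.138 MPa

2.138


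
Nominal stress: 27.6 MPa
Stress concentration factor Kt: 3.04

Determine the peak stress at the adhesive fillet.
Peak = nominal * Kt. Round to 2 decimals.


Peak stress = 27.6 * 3.04
= 83.90 MPa

83.90


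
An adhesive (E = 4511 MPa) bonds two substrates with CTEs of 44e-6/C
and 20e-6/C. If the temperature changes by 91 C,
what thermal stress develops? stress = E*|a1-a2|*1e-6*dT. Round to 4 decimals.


Stress = 4511 * |44 - 20| * 1e-6 * 91
= 9.8520 MPa

9.8520


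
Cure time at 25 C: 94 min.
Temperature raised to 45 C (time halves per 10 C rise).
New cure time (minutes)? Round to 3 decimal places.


Acceleration factor = 2^(20/10) = 4.0000
New time = 94 / 4.0000 = 23.500 min

23.500


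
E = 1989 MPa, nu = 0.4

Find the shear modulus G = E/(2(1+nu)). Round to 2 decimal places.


G = 1989 / (2 * 1.40)
= 710.36 MPa

710.36


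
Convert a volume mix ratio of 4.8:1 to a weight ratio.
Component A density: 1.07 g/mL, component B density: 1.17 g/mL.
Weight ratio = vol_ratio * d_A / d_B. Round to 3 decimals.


= 4.8 * 1.07 / 1.17 = 4.390

4.390


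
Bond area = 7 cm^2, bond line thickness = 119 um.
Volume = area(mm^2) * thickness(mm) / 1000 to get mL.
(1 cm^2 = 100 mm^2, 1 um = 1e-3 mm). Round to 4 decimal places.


area_mm2 = 7 * 100 = 700
blt_mm = 119 * 1e-3 = 0.119
vol_mm3 = 700 * 0.119 = 83.3
vol_mL = 83.3 / 1000 = 0.0833 mL

0.0833


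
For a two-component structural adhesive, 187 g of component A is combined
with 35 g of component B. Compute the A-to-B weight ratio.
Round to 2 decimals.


Weight ratio A:B = 187 / 35
= 5.34

5.34


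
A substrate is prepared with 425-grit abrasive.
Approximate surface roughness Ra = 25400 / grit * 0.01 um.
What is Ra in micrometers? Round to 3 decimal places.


Ra = 25400 / 425 * 0.01 = 0.598 um

0.598


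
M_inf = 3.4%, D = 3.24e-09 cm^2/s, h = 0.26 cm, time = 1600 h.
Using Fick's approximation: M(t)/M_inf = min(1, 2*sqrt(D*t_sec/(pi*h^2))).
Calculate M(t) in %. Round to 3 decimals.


t = 5760000 s
ratio = min(1, 2*sqrt(3.24e-09*5760000/(pi*0.0676)))
= 0.592878
M(t) = 3.4 * 0.592878 = 2.016%

2.016


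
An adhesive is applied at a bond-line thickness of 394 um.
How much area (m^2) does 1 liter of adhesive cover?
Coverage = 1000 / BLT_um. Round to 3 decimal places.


Coverage = 1000 / 394 = 2.538 m^2

2.538


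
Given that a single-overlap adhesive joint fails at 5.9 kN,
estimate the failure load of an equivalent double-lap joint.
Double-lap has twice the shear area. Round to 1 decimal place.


Double-lap factor = 2
Expected load = 5.9 * 2 = 11.8 kN

11.8


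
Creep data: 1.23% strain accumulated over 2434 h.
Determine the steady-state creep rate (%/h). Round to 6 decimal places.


Rate = 1.23 / 2434 = 0.000505 %/h

0.000505


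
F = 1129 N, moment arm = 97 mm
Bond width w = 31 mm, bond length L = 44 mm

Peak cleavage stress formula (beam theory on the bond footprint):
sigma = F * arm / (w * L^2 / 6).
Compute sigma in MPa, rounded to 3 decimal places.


sigma = (1129 * 97) / (31 * 1936 / 6)
= 109513 * 6 / 60016
= 657078 / 60016
= 10.948 MPa

10.948
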